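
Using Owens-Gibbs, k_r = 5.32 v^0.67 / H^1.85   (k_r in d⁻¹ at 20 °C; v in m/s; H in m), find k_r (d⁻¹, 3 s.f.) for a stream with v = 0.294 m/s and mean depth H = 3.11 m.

k_r ≈ 0.287 d⁻¹

k_r = 5.32 × 0.294^0.67 / 3.11^1.85 = 5.32 × 0.4403 / 8.158 = 0.2871 d⁻¹.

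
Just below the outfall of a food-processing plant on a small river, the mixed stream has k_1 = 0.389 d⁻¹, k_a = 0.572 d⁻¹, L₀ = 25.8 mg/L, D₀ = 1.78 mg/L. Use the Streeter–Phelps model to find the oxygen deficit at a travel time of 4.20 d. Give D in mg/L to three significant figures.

k_1 L₀/(k_a−k_1) = 0.389×25.8/(0.572−0.389) = 10.04/0.1830 = 54.84 mg/L.
e^(−k_1 t) = e^(−0.389×4.200) = 0.1952; e^(−k_a t) = e^(−0.572×4.200) = 0.09050.
D = 54.84 × (0.1952 − 0.09050) + 1.78 × 0.09050 = 5.741 + 0.1611 = 5.902 mg/L.

D ≈ 5.90 mg/L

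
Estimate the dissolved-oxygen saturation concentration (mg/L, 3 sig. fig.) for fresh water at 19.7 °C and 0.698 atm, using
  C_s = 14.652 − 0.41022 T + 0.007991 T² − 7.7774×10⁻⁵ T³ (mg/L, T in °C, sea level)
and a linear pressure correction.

C_s ≈ 6.34 mg/L

At sea level: C_s = 14.652 − 0.41022×19.7 + 0.007991×19.7² − 7.7774×10⁻⁵×19.7³ = 9.077 mg/L.
Pressure correction: C_s' = 9.077 × 0.698 = 6.336 mg/L.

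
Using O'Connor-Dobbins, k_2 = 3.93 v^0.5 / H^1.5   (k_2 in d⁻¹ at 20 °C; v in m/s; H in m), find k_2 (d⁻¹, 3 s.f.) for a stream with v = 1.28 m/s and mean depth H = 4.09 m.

k_2 ≈ 0.538 d⁻¹

k_2 = 3.93 × 1.28^0.5 / 4.09^1.5 = 3.93 × 1.131 / 8.272 = 0.5375 d⁻¹.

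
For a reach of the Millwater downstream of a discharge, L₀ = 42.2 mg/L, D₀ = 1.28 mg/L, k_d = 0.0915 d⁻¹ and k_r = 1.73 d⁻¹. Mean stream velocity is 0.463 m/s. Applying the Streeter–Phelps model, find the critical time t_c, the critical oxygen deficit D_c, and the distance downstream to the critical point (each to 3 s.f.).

t_c ≈ 1.32 d; D_c ≈ 1.98 mg/L; x_c ≈ 52.6 km

With k_r/k_d = 18.91 and 1 − D₀(k_r−k_d)/(k_d L₀) = 0.4568,
t_c = ln(18.91 × 0.4568) / (1.73 − 0.0915) = ln(8.638) / 1.639 = 2.156/1.639 = 1.316 d.
D_c = (k_d/k_r) L₀ e^(−k_d t_c) = (0.0915/1.73) × 42.2 × e^(−0.0915×1.316) = 0.05289 × 42.2 × 0.8866 = 1.979 mg/L.
x_c = v t_c = 0.463 m/s × 1.316 d × 86400 s/d = 52640 m ≈ 52.6 km.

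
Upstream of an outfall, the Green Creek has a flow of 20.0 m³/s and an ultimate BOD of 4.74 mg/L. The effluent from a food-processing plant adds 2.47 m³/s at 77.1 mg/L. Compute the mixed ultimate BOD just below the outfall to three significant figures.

Flow-weighted mixing: C = (Q_r C_r + Q_w C_w)/(Q_r + Q_w)
= (20.0×4.74 + 2.47×77.1)/(20.0 + 2.47) = 285.2/22.47 = 12.69 mg/L.

12.7 mg/L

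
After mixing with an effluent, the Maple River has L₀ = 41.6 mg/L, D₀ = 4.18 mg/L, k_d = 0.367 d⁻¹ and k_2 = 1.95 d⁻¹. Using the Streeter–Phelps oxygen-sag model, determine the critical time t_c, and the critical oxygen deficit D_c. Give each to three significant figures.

t_c ≈ 0.696 d; D_c ≈ 6.06 mg/L

At the critical point dD/dt = 0, so k_d L₀ e^(−k_d t) = k_2 D. Substituting D(t) from the Streeter–Phelps equation and solving for t gives
t_c = ln[(k_2/k_d)(1 − D₀(k_2−k_d)/(k_d L₀))] / (k_2−k_d).
Here k_2−k_d = 1.583 d⁻¹ and 1 − D₀(k_2−k_d)/(k_d L₀) = 1 − 4.18×1.583/(0.367×41.6) = 0.5666, so
t_c = ln(5.313 × 0.5666) / 1.583 = 1.102 / 1.583 = 0.6962 d.
D_c = (k_d/k_2) L₀ e^(−k_d t_c) = (0.367/1.95) × 41.6 × e^(−0.367×0.6962) = 0.1882 × 41.6 × 0.7745 = 6.064 mg/L.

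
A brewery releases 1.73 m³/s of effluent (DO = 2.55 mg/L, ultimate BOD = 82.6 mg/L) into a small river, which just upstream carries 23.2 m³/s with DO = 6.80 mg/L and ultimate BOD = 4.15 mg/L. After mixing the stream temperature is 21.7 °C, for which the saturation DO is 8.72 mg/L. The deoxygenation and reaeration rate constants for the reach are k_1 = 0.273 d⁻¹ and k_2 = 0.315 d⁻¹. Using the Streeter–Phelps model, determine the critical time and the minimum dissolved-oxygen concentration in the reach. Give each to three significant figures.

Mixed DO = (23.2×6.80 + 1.73×2.55)/(23.2+1.73) = 162.2/24.93 = 6.505 mg/L.
Mixed L₀ = (23.2×4.15 + 1.73×82.6)/(24.93) = 239.2/24.93 = 9.594 mg/L.
Initial deficit D₀ = C_s − DO₀ = 8.72 − 6.505 = 2.215 mg/L.
t_c = (1/0.04200) ln[(0.315/0.273)(1 − 2.215×0.04200/(0.273×9.594))] = 23.81 × ln(1.113) = 2.546 d.
D_c = (0.273/0.315) × 9.594 × e^(−0.273×2.546) = 0.8667 × 9.594 × 0.4990 = 4.149 mg/L.
Minimum DO = 8.72 − 4.149 = 4.571 mg/L.

t_c ≈ 2.55 d; minimum DO ≈ 4.57 mg/L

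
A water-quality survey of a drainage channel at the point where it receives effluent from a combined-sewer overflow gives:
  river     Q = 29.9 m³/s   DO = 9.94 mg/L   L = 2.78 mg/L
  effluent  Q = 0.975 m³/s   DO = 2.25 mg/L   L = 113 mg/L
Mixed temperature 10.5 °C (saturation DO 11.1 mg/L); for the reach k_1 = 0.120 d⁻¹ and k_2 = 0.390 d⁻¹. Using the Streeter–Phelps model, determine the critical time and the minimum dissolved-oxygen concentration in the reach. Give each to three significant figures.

t_c ≈ 1.77 d; minimum DO ≈ 9.54 mg/L

Mixed DO = (29.9×9.94 + 0.975×2.25)/(29.9+0.975) = 299.4/30.88 = 9.697 mg/L.
Mixed L₀ = (29.9×2.78 + 0.975×113)/(30.88) = 193.3/30.88 = 6.261 mg/L.
Initial deficit D₀ = C_s − DO₀ = 11.1 − 9.697 = 1.403 mg/L.
t_c = (1/0.2700) ln[(0.390/0.120)(1 − 1.403×0.2700/(0.120×6.261))] = 3.704 × ln(1.611) = 1.767 d.
D_c = (0.120/0.390) × 6.261 × e^(−0.120×1.767) = 0.3077 × 6.261 × 0.8089 = 1.558 mg/L.
Minimum DO = 11.1 − 1.558 = 9.542 mg/L.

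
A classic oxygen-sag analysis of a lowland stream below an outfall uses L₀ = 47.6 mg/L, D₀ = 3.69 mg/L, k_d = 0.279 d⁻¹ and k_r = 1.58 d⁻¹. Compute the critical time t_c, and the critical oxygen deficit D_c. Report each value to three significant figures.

t_c ≈ 0.988 d; D_c ≈ 6.38 mg/L

With k_r/k_d = 5.663 and 1 − D₀(k_r−k_d)/(k_d L₀) = 0.6385,
t_c = ln(5.663 × 0.6385) / (1.58 − 0.279) = ln(3.616) / 1.301 = 1.285/1.301 = 0.9880 d.
D_c = (k_d/k_r) L₀ e^(−k_d t_c) = (0.279/1.58) × 47.6 × e^(−0.279×0.9880) = 0.1766 × 47.6 × 0.7591 = 6.380 mg/L.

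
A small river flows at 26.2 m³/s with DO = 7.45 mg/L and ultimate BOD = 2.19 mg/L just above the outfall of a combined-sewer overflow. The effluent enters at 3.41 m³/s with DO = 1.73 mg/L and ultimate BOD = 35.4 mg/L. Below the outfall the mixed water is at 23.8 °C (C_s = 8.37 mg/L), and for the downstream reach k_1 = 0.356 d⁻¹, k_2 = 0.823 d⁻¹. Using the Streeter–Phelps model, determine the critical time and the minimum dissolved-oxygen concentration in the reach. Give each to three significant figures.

t_c ≈ 0.891 d; minimum DO ≈ 6.48 mg/L

Mixed DO = (26.2×7.45 + 3.41×1.73)/(26.2+3.41) = 201.1/29.61 = 6.791 mg/L.
Mixed L₀ = (26.2×2.19 + 3.41×35.4)/(29.61) = 178.1/29.61 = 6.015 mg/L.
Initial deficit D₀ = C_s − DO₀ = 8.37 − 6.791 = 1.579 mg/L.
t_c = (1/0.4670) ln[(0.823/0.356)(1 − 1.579×0.4670/(0.356×6.015))] = 2.141 × ln(1.516) = 0.8906 d.
D_c = (0.356/0.823) × 6.015 × e^(−0.356×0.8906) = 0.4326 × 6.015 × 0.7283 = 1.895 mg/L.
Minimum DO = 8.37 − 1.895 = 6.475 mg/L.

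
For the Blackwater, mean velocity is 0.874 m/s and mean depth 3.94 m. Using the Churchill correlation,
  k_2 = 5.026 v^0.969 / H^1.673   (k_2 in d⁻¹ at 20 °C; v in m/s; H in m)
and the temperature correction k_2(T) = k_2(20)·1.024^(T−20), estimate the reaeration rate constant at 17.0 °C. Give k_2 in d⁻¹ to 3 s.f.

k_2(20) = 5.026 × 0.874^0.969 / 3.94^1.673 = 5.026 × 0.8777 / 9.914 = 0.4449 d⁻¹.
k_2(17.0) = 0.4449 × 1.024^(17.0−20) = 0.4449 × 0.9313 = 0.4144 d⁻¹.

k_2 ≈ 0.414 d⁻¹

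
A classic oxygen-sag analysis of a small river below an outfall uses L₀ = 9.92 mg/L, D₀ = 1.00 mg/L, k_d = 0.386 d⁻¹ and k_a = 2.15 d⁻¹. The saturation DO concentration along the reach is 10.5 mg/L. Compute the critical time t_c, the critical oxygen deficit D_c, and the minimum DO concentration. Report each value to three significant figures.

t_c ≈ 0.624 d; D_c ≈ 1.40 mg/L; min DO ≈ 9.10 mg/L

t_c = [1/(k_a−k_d)] ln[(k_a/k_d)(1 − D₀(k_a−k_d)/(k_d L₀))]
= [1/(2.15−0.386)] ln[(2.15/0.386)(1 − 1.00×1.764/(0.386×9.92))]
= (1/1.764) ln[5.570 × 0.5393] = 0.5669 × ln(3.004) = 0.5669 × 1.100 = 0.6235 d.
L(t_c) = L₀ e^(−k_d t_c) = 9.92 × 0.7861 = 7.798 mg/L, and at the critical point k_a D_c = k_d L, so D_c = (0.386/2.15) × 7.798 = 1.400 mg/L.
Minimum DO = C_s − D_c = 10.5 − 1.400 = 9.100 mg/L.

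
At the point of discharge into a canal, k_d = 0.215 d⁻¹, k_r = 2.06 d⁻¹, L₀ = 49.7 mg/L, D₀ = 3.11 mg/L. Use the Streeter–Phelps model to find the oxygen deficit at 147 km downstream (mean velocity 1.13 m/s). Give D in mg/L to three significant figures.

D ≈ 4.07 mg/L

Travel time t = x/v = 147 km / (1.13 m/s) = 147000 m / 1.13 m/s = 130100 s = 1.506 d.
k_d L₀/(k_r−k_d) = 0.215×49.7/(2.06−0.215) = 10.69/1.845 = 5.792 mg/L.
e^(−k_d t) = e^(−0.215×1.506) = 0.7235; e^(−k_r t) = e^(−2.06×1.506) = 0.04498.
D = 5.792 × (0.7235 − 0.04498) + 3.11 × 0.04498 = 3.929 + 0.1399 = 4.069 mg/L.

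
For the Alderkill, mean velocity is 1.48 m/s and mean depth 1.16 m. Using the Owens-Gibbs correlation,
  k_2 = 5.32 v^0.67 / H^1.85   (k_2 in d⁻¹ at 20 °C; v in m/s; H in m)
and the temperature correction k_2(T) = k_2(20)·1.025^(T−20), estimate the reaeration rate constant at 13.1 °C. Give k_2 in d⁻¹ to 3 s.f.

k_2 ≈ 4.43 d⁻¹

k_2(20) = 5.32 × 1.48^0.67 / 1.16^1.85 = 5.32 × 1.300 / 1.316 = 5.257 d⁻¹.
k_2(13.1) = 5.257 × 1.025^(13.1−20) = 5.257 × 0.8433 = 4.433 d⁻¹.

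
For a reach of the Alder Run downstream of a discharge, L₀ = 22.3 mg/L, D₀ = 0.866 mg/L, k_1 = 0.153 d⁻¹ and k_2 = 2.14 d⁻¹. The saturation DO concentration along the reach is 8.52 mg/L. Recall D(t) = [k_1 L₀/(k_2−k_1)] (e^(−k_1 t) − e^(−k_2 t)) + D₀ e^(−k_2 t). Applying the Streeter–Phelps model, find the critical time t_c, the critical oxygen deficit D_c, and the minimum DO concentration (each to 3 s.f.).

t_c ≈ 0.974 d; D_c ≈ 1.37 mg/L; min DO ≈ 7.15 mg/L

At the critical point dD/dt = 0, so k_1 L₀ e^(−k_1 t) = k_2 D. Substituting D(t) from the Streeter–Phelps equation and solving for t gives
t_c = ln[(k_2/k_1)(1 − D₀(k_2−k_1)/(k_1 L₀))] / (k_2−k_1).
Here k_2−k_1 = 1.987 d⁻¹ and 1 − D₀(k_2−k_1)/(k_1 L₀) = 1 − 0.866×1.987/(0.153×22.3) = 0.4957, so
t_c = ln(13.99 × 0.4957) / 1.987 = 1.936 / 1.987 = 0.9745 d.
D_c = (k_1/k_2) L₀ e^(−k_1 t_c) = (0.153/2.14) × 22.3 × e^(−0.153×0.9745) = 0.07150 × 22.3 × 0.8615 = 1.374 mg/L.
Minimum DO = C_s − D_c = 8.52 − 1.374 = 7.146 mg/L.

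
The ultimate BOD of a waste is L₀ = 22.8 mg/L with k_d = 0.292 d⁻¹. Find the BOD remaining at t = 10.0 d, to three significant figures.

L ≈ 1.23 mg/L

L_t = L₀ e^(−k_d t) = 22.8 × e^(−0.292×10.0) = 22.8 × 0.05393 = 1.230 mg/L.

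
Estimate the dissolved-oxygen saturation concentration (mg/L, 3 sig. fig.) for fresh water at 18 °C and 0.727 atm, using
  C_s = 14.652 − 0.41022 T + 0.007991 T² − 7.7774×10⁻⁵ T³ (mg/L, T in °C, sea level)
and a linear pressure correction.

At sea level: C_s = 14.652 − 0.41022×18 + 0.007991×18² − 7.7774×10⁻⁵×18³ = 9.404 mg/L.
Pressure correction: C_s' = 9.404 × 0.727 = 6.836 mg/L.

C_s ≈ 6.84 mg/L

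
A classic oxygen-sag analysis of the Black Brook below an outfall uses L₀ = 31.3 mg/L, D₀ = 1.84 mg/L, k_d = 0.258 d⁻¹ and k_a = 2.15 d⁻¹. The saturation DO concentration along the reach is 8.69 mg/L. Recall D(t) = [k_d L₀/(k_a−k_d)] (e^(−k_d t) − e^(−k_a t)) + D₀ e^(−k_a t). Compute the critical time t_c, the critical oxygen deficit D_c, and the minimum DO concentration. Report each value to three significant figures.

With k_a/k_d = 8.333 and 1 − D₀(k_a−k_d)/(k_d L₀) = 0.5689,
t_c = ln(8.333 × 0.5689) / (2.15 − 0.258) = ln(4.741) / 1.892 = 1.556/1.892 = 0.8225 d.
L(t_c) = L₀ e^(−k_d t_c) = 31.3 × 0.8088 = 25.32 mg/L, and at the critical point k_a D_c = k_d L, so D_c = (0.258/2.15) × 25.32 = 3.038 mg/L.
Minimum DO = C_s − D_c = 8.69 − 3.038 = 5.652 mg/L.

t_c ≈ 0.823 d; D_c ≈ 3.04 mg/L; min DO ≈ 5.65 mg/L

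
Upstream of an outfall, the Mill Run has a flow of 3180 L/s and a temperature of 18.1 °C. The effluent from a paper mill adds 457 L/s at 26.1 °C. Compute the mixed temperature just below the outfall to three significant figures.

Flow-weighted mixing: C = (Q_r C_r + Q_w C_w)/(Q_r + Q_w)
= (3180×18.1 + 457×26.1)/(3180 + 457) = 69490/3637 = 19.11 °C.

19.1 °C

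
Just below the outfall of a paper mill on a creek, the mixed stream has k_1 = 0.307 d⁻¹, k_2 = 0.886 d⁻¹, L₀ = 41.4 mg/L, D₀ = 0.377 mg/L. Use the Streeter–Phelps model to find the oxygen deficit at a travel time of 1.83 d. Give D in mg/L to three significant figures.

D ≈ 8.25 mg/L

k_1 L₀/(k_2−k_1) = 0.307×41.4/(0.886−0.307) = 12.71/0.5790 = 21.95 mg/L.
e^(−k_1 t) = e^(−0.307×1.830) = 0.5702; e^(−k_2 t) = e^(−0.886×1.830) = 0.1976.
D = 21.95 × (0.5702 − 0.1976) + 0.377 × 0.1976 = 8.178 + 0.07450 = 8.252 mg/L.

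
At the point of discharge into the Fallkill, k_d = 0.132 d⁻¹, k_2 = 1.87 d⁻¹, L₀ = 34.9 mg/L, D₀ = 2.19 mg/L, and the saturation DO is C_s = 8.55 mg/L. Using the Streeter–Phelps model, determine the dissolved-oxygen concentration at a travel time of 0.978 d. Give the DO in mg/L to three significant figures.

k_d L₀/(k_2−k_d) = 0.132×34.9/(1.87−0.132) = 4.607/1.738 = 2.651 mg/L.
e^(−k_d t) = e^(−0.132×0.9780) = 0.8789; e^(−k_2 t) = e^(−1.87×0.9780) = 0.1606.
D = 2.651 × (0.8789 − 0.1606) + 2.19 × 0.1606 = 1.904 + 0.3517 = 2.256 mg/L.
DO = C_s − D = 8.55 − 2.256 = 6.294 mg/L.

DO ≈ 6.29 mg/L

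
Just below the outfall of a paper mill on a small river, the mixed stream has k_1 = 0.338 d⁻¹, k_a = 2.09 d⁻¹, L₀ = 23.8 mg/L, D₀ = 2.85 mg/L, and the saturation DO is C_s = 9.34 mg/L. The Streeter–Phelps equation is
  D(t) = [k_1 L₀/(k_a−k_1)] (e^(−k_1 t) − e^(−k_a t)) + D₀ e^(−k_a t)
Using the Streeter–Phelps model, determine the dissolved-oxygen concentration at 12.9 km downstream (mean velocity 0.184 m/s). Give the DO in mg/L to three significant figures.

DO ≈ 6.17 mg/L

Travel time t = x/v = 12.9 km / (0.184 m/s) = 12900 m / 0.184 m/s = 70110 s = 0.8114 d.
k_1 L₀/(k_a−k_1) = 0.338×23.8/(2.09−0.338) = 8.044/1.752 = 4.592 mg/L.
e^(−k_1 t) = e^(−0.338×0.8114) = 0.7601; e^(−k_a t) = e^(−2.09×0.8114) = 0.1834.
D = 4.592 × (0.7601 − 0.1834) + 2.85 × 0.1834 = 2.648 + 0.5228 = 3.171 mg/L.
DO = C_s − D = 9.34 − 3.171 = 6.169 mg/L.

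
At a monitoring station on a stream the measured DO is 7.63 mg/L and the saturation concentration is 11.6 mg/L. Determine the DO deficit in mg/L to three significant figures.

D ≈ 3.97 mg/L

D = C_s − C = 11.6 − 7.63 = 3.97 mg/L.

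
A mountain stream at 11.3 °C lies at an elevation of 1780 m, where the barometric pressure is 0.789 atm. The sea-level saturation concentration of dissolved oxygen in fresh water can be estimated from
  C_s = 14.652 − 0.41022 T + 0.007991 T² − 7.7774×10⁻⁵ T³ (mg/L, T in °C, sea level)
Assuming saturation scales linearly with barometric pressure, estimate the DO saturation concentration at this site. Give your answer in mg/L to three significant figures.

C_s ≈ 8.62 mg/L

At sea level: C_s = 14.652 − 0.41022×11.3 + 0.007991×11.3² − 7.7774×10⁻⁵×11.3³ = 10.92 mg/L.
Pressure correction: C_s' = 10.92 × 0.789 = 8.620 mg/L.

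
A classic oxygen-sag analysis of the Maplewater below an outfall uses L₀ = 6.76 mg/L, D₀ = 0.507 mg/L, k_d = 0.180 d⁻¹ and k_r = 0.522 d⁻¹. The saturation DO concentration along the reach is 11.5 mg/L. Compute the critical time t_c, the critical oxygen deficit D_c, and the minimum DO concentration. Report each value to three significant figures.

t_c = [1/(k_r−k_d)] ln[(k_r/k_d)(1 − D₀(k_r−k_d)/(k_d L₀))]
= [1/(0.522−0.180)] ln[(0.522/0.180)(1 − 0.507×0.3420/(0.180×6.76))]
= (1/0.3420) ln[2.900 × 0.8575] = 2.924 × ln(2.487) = 2.924 × 0.9110 = 2.664 d.
D_c = (k_d/k_r) L₀ e^(−k_d t_c) = (0.180/0.522) × 6.76 × e^(−0.180×2.664) = 0.3448 × 6.76 × 0.6191 = 1.443 mg/L.
Minimum DO = C_s − D_c = 11.5 − 1.443 = 10.06 mg/L.

t_c ≈ 2.66 d; D_c ≈ 1.44 mg/L; min DO ≈ 10.1 mg/L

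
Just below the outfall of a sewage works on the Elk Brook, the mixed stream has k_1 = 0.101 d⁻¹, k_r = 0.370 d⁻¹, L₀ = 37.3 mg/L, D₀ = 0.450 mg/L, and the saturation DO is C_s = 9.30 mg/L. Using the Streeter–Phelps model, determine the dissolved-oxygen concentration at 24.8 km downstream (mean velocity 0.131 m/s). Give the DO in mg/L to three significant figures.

Travel time t = x/v = 24.8 km / (0.131 m/s) = 24800 m / 0.131 m/s = 189300 s = 2.191 d.
k_1 L₀/(k_r−k_1) = 0.101×37.3/(0.370−0.101) = 3.767/0.2690 = 14.00 mg/L.
e^(−k_1 t) = e^(−0.101×2.191) = 0.8015; e^(−k_r t) = e^(−0.370×2.191) = 0.4445.
D = 14.00 × (0.8015 − 0.4445) + 0.450 × 0.4445 = 4.999 + 0.2000 = 5.199 mg/L.
DO = C_s − D = 9.30 − 5.199 = 4.101 mg/L.

DO ≈ 4.10 mg/L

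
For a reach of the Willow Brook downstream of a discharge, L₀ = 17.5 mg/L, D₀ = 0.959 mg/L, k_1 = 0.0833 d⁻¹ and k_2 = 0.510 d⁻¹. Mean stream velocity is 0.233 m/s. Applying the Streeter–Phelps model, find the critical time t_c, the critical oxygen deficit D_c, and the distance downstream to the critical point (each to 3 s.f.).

t_c ≈ 3.47 d; D_c ≈ 2.14 mg/L; x_c ≈ 69.9 km

t_c = [1/(k_2−k_1)] ln[(k_2/k_1)(1 − D₀(k_2−k_1)/(k_1 L₀))]
= [1/(0.510−0.0833)] ln[(0.510/0.0833)(1 − 0.959×0.4267/(0.0833×17.5))]
= (1/0.4267) ln[6.122 × 0.7193] = 2.344 × ln(4.404) = 2.344 × 1.482 = 3.474 d.
L(t_c) = L₀ e^(−k_1 t_c) = 17.5 × 0.7487 = 13.10 mg/L, and at the critical point k_2 D_c = k_1 L, so D_c = (0.0833/0.510) × 13.10 = 2.140 mg/L.
x_c = v t_c = 0.233 m/s × 3.474 d × 86400 s/d = 69940 m ≈ 69.9 km.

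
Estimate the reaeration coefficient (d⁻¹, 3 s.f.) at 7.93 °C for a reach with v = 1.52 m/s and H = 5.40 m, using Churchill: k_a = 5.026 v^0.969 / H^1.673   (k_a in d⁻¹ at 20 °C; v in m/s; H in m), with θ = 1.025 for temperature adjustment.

k_a ≈ 0.333 d⁻¹

k_a(20) = 5.026 × 1.52^0.969 / 5.40^1.673 = 5.026 × 1.500 / 16.80 = 0.4489 d⁻¹.
k_a(7.93) = 0.4489 × 1.025^(7.93−20) = 0.4489 × 0.7423 = 0.3332 d⁻¹.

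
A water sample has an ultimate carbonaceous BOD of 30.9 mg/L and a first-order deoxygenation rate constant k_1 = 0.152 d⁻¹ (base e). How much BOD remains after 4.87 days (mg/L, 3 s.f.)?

L ≈ 14.7 mg/L

L_t = L₀ e^(−k_1 t) = 30.9 × e^(−0.152×4.87) = 30.9 × 0.4770 = 14.74 mg/L.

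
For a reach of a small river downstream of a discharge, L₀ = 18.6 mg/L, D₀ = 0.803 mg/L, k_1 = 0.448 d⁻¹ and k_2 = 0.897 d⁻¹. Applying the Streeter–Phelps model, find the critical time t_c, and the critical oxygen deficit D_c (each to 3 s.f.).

t_c = [1/(k_2−k_1)] ln[(k_2/k_1)(1 − D₀(k_2−k_1)/(k_1 L₀))]
= [1/(0.897−0.448)] ln[(0.897/0.448)(1 − 0.803×0.4490/(0.448×18.6))]
= (1/0.4490) ln[2.002 × 0.9567] = 2.227 × ln(1.916) = 2.227 × 0.6500 = 1.448 d.
L(t_c) = L₀ e^(−k_1 t_c) = 18.6 × 0.5228 = 9.724 mg/L, and at the critical point k_2 D_c = k_1 L, so D_c = (0.448/0.897) × 9.724 = 4.856 mg/L.

t_c ≈ 1.45 d; D_c ≈ 4.86 mg/L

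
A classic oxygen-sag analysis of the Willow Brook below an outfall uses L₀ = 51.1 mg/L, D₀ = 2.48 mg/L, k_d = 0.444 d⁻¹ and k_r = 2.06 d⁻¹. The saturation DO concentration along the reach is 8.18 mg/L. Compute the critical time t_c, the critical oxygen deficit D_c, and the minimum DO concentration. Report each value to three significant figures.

t_c ≈ 0.829 d; D_c ≈ 7.62 mg/L; min DO ≈ 0.559 mg/L

t_c = [1/(k_r−k_d)] ln[(k_r/k_d)(1 − D₀(k_r−k_d)/(k_d L₀))]
= [1/(2.06−0.444)] ln[(2.06/0.444)(1 − 2.48×1.616/(0.444×51.1))]
= (1/1.616) ln[4.640 × 0.8234] = 0.6188 × ln(3.820) = 0.6188 × 1.340 = 0.8294 d.
L(t_c) = L₀ e^(−k_d t_c) = 51.1 × 0.6919 = 35.36 mg/L, and at the critical point k_r D_c = k_d L, so D_c = (0.444/2.06) × 35.36 = 7.621 mg/L.
Minimum DO = C_s − D_c = 8.18 − 7.621 = 0.5590 mg/L.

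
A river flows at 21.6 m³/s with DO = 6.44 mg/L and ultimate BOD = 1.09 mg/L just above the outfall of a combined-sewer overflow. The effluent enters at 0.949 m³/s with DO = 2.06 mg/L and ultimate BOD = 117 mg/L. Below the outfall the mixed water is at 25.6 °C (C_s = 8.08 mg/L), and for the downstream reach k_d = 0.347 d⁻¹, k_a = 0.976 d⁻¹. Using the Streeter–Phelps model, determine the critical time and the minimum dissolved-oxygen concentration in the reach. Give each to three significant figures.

t_c ≈ 0.360 d; minimum DO ≈ 6.21 mg/L

Mixed DO = (21.6×6.44 + 0.949×2.06)/(21.6+0.949) = 141.1/22.55 = 6.256 mg/L.
Mixed L₀ = (21.6×1.09 + 0.949×117)/(22.55) = 134.6/22.55 = 5.968 mg/L.
Initial deficit D₀ = C_s − DO₀ = 8.08 − 6.256 = 1.824 mg/L.
t_c = (1/0.6290) ln[(0.976/0.347)(1 − 1.824×0.6290/(0.347×5.968))] = 1.590 × ln(1.254) = 0.3601 d.
D_c = (0.347/0.976) × 5.968 × e^(−0.347×0.3601) = 0.3555 × 5.968 × 0.8825 = 1.873 mg/L.
Minimum DO = 8.08 − 1.873 = 6.207 mg/L.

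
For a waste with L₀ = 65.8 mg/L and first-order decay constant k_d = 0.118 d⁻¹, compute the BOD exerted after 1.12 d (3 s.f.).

y_t = L₀(1 − e^(−k_d t)) = 65.8 × (1 − e^(−0.118×1.12))
= 65.8 × (1 − 0.8762) = 65.8 × 0.1238 = 8.146 mg/L.

y ≈ 8.15 mg/L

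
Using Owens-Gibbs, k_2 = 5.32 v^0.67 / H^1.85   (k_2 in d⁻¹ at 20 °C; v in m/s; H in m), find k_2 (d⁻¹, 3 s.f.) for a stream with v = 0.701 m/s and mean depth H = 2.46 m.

k_2 = 5.32 × 0.701^0.67 / 2.46^1.85 = 5.32 × 0.7882 / 5.287 = 0.7931 d⁻¹.

k_2 ≈ 0.793 d⁻¹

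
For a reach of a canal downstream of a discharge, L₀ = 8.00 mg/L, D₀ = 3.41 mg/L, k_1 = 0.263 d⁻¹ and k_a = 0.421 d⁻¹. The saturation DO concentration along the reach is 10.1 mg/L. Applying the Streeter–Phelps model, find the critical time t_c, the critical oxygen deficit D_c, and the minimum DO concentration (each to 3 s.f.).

t_c ≈ 1.11 d; D_c ≈ 3.74 mg/L; min DO ≈ 6.36 mg/L

With k_a/k_1 = 1.601 and 1 − D₀(k_a−k_1)/(k_1 L₀) = 0.7439,
t_c = ln(1.601 × 0.7439) / (0.421 − 0.263) = ln(1.191) / 0.1580 = 0.1747/0.1580 = 1.105 d.
D_c = (k_1/k_a) L₀ e^(−k_1 t_c) = (0.263/0.421) × 8.00 × e^(−0.263×1.105) = 0.6247 × 8.00 × 0.7477 = 3.737 mg/L.
Minimum DO = C_s − D_c = 10.1 − 3.737 = 6.363 mg/L.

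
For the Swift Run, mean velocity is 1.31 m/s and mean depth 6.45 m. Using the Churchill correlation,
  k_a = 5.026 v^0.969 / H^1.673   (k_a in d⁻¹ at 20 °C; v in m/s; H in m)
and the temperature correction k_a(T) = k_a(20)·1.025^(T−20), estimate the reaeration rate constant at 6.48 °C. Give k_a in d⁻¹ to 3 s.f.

k_a ≈ 0.207 d⁻¹

k_a(20) = 5.026 × 1.31^0.969 / 6.45^1.673 = 5.026 × 1.299 / 22.61 = 0.2887 d⁻¹.
k_a(6.48) = 0.2887 × 1.025^(6.48−20) = 0.2887 × 0.7162 = 0.2068 d⁻¹.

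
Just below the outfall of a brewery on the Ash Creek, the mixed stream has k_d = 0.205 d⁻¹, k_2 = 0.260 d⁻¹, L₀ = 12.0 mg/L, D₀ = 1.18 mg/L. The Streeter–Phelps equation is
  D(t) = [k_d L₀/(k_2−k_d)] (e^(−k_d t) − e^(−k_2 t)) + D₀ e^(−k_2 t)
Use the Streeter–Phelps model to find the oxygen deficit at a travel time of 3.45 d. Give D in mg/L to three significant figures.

k_d L₀/(k_2−k_d) = 0.205×12.0/(0.260−0.205) = 2.460/0.05500 = 44.73 mg/L.
e^(−k_d t) = e^(−0.205×3.450) = 0.4930; e^(−k_2 t) = e^(−0.260×3.450) = 0.4078.
D = 44.73 × (0.4930 − 0.4078) + 1.18 × 0.4078 = 3.811 + 0.4812 = 4.292 mg/L.

D ≈ 4.29 mg/L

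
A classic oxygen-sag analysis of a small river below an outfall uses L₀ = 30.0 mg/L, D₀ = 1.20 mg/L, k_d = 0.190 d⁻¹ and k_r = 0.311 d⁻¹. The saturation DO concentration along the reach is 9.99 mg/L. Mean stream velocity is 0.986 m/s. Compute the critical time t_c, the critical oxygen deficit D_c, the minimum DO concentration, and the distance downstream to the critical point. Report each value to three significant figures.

t_c = [1/(k_r−k_d)] ln[(k_r/k_d)(1 − D₀(k_r−k_d)/(k_d L₀))]
= [1/(0.311−0.190)] ln[(0.311/0.190)(1 − 1.20×0.1210/(0.190×30.0))]
= (1/0.1210) ln[1.637 × 0.9745] = 8.264 × ln(1.595) = 8.264 × 0.4670 = 3.859 d.
D_c = (k_d/k_r) L₀ e^(−k_d t_c) = (0.190/0.311) × 30.0 × e^(−0.190×3.859) = 0.6109 × 30.0 × 0.4803 = 8.804 mg/L.
Minimum DO = C_s − D_c = 9.99 − 8.804 = 1.186 mg/L.
x_c = v t_c = 0.986 m/s × 3.859 d × 86400 s/d = 328800 m ≈ 329 km.

t_c ≈ 3.86 d; D_c ≈ 8.80 mg/L; min DO ≈ 1.19 mg/L; x_c ≈ 329 km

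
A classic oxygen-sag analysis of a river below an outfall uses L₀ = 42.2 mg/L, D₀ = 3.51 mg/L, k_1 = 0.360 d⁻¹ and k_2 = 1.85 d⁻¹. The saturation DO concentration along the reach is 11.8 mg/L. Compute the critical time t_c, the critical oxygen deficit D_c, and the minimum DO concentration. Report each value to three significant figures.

t_c ≈ 0.815 d; D_c ≈ 6.12 mg/L; min DO ≈ 5.68 mg/L

At the critical point dD/dt = 0, so k_1 L₀ e^(−k_1 t) = k_2 D. Substituting D(t) from the Streeter–Phelps equation and solving for t gives
t_c = ln[(k_2/k_1)(1 − D₀(k_2−k_1)/(k_1 L₀))] / (k_2−k_1).
Here k_2−k_1 = 1.490 d⁻¹ and 1 − D₀(k_2−k_1)/(k_1 L₀) = 1 − 3.51×1.490/(0.360×42.2) = 0.6557, so
t_c = ln(5.139 × 0.6557) / 1.490 = 1.215 / 1.490 = 0.8153 d.
L(t_c) = L₀ e^(−k_1 t_c) = 42.2 × 0.7456 = 31.47 mg/L, and at the critical point k_2 D_c = k_1 L, so D_c = (0.360/1.85) × 31.47 = 6.123 mg/L.
Minimum DO = C_s − D_c = 11.8 − 6.123 = 5.677 mg/L.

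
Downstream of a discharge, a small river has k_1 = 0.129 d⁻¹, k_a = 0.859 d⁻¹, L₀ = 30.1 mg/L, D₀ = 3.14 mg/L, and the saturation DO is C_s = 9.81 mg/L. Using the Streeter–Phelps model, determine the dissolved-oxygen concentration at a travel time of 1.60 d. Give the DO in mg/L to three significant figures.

k_1 L₀/(k_a−k_1) = 0.129×30.1/(0.859−0.129) = 3.883/0.7300 = 5.319 mg/L.
e^(−k_1 t) = e^(−0.129×1.600) = 0.8135; e^(−k_a t) = e^(−0.859×1.600) = 0.2530.
D = 5.319 × (0.8135 − 0.2530) + 3.14 × 0.2530 = 2.981 + 0.7944 = 3.776 mg/L.
DO = C_s − D = 9.81 − 3.776 = 6.034 mg/L.

DO ≈ 6.03 mg/L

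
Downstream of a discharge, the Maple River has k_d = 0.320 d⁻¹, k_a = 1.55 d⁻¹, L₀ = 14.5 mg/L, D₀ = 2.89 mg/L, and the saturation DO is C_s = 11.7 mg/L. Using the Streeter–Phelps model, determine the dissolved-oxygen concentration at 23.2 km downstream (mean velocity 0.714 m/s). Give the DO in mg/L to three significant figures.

Travel time t = x/v = 23.2 km / (0.714 m/s) = 23200 m / 0.714 m/s = 32490 s = 0.3761 d.
k_d L₀/(k_a−k_d) = 0.320×14.5/(1.55−0.320) = 4.640/1.230 = 3.772 mg/L.
e^(−k_d t) = e^(−0.320×0.3761) = 0.8866; e^(−k_a t) = e^(−1.55×0.3761) = 0.5583.
D = 3.772 × (0.8866 − 0.5583) + 2.89 × 0.5583 = 1.239 + 1.613 = 2.852 mg/L.
DO = C_s − D = 11.7 − 2.852 = 8.848 mg/L.

DO ≈ 8.85 mg/L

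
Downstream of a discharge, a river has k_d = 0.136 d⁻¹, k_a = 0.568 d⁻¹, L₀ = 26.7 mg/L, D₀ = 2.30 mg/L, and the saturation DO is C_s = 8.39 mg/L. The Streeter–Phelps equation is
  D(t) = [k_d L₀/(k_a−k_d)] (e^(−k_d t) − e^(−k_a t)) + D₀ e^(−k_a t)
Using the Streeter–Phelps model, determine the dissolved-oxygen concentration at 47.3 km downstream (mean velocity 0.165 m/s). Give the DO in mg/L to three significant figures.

Travel time t = x/v = 47.3 km / (0.165 m/s) = 47300 m / 0.165 m/s = 286700 s = 3.318 d.
k_d L₀/(k_a−k_d) = 0.136×26.7/(0.568−0.136) = 3.631/0.4320 = 8.406 mg/L.
e^(−k_d t) = e^(−0.136×3.318) = 0.6368; e^(−k_a t) = e^(−0.568×3.318) = 0.1519.
D = 8.406 × (0.6368 − 0.1519) + 2.30 × 0.1519 = 4.076 + 0.3494 = 4.426 mg/L.
DO = C_s − D = 8.39 − 4.426 = 3.964 mg/L.

DO ≈ 3.96 mg/L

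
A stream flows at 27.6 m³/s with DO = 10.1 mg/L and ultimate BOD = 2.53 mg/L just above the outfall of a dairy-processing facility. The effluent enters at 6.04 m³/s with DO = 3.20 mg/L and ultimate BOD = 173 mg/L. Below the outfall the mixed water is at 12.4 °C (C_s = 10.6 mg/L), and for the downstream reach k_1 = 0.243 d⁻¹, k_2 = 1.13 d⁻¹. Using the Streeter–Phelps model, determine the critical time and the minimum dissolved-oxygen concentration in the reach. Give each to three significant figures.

t_c ≈ 1.49 d; minimum DO ≈ 5.64 mg/L

Mixed DO = (27.6×10.1 + 6.04×3.20)/(27.6+6.04) = 298.1/33.64 = 8.861 mg/L.
Mixed L₀ = (27.6×2.53 + 6.04×173)/(33.64) = 1115/33.64 = 33.14 mg/L.
Initial deficit D₀ = C_s − DO₀ = 10.6 − 8.861 = 1.739 mg/L.
t_c = (1/0.8870) ln[(1.13/0.243)(1 − 1.739×0.8870/(0.243×33.14))] = 1.127 × ln(3.759) = 1.493 d.
D_c = (0.243/1.13) × 33.14 × e^(−0.243×1.493) = 0.2150 × 33.14 × 0.6957 = 4.958 mg/L.
Minimum DO = 10.6 − 4.958 = 5.642 mg/L.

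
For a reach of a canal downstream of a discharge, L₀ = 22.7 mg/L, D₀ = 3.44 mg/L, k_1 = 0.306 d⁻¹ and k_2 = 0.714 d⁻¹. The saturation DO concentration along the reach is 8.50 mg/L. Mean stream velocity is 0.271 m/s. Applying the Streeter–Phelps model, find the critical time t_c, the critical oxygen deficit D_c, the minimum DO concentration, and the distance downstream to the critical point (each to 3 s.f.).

t_c ≈ 1.52 d; D_c ≈ 6.10 mg/L; min DO ≈ 2.40 mg/L; x_c ≈ 35.7 km

At the critical point dD/dt = 0, so k_1 L₀ e^(−k_1 t) = k_2 D. Substituting D(t) from the Streeter–Phelps equation and solving for t gives
t_c = ln[(k_2/k_1)(1 − D₀(k_2−k_1)/(k_1 L₀))] / (k_2−k_1).
Here k_2−k_1 = 0.4080 d⁻¹ and 1 − D₀(k_2−k_1)/(k_1 L₀) = 1 − 3.44×0.4080/(0.306×22.7) = 0.7979, so
t_c = ln(2.333 × 0.7979) / 0.4080 = 0.6216 / 0.4080 = 1.523 d.
D_c = (k_1/k_2) L₀ e^(−k_1 t_c) = (0.306/0.714) × 22.7 × e^(−0.306×1.523) = 0.4286 × 22.7 × 0.6274 = 6.104 mg/L.
Minimum DO = C_s − D_c = 8.50 − 6.104 = 2.396 mg/L.
x_c = v t_c = 0.271 m/s × 1.523 d × 86400 s/d = 35670 m ≈ 35.7 km.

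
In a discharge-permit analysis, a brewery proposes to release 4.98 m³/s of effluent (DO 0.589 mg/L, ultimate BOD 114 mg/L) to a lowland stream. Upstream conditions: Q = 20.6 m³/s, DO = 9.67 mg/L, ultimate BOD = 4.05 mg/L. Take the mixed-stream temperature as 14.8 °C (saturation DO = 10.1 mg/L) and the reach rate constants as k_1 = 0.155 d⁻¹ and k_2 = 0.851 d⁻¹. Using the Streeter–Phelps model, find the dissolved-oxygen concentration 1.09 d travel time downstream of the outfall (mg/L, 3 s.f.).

Mixed DO = (20.6×9.67 + 4.98×0.589)/(20.6+4.98) = 202.1/25.58 = 7.902 mg/L.
Mixed L₀ = (20.6×4.05 + 4.98×114)/(25.58) = 651.2/25.58 = 25.46 mg/L.
Initial deficit D₀ = C_s − DO₀ = 10.1 − 7.902 = 2.198 mg/L.
D(1.09) = [0.155×25.46/(0.851−0.155)](e^(−0.155×1.09) − e^(−0.851×1.09)) + 2.198 e^(−0.851×1.09)
= 5.669 × (0.8446 − 0.3955) + 2.198 × 0.3955 = 3.415 mg/L.
DO = 10.1 − 3.415 = 6.685 mg/L.

DO ≈ 6.69 mg/L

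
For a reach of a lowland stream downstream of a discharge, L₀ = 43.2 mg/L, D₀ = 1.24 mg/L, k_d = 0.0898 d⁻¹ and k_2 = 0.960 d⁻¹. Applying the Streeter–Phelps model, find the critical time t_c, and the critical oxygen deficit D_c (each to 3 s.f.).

t_c ≈ 2.35 d; D_c ≈ 3.27 mg/L

With k_2/k_d = 10.69 and 1 − D₀(k_2−k_d)/(k_d L₀) = 0.7218,
t_c = ln(10.69 × 0.7218) / (0.960 − 0.0898) = ln(7.717) / 0.8702 = 2.043/0.8702 = 2.348 d.
L(t_c) = L₀ e^(−k_d t_c) = 43.2 × 0.8099 = 34.99 mg/L, and at the critical point k_2 D_c = k_d L, so D_c = (0.0898/0.960) × 34.99 = 3.273 mg/L.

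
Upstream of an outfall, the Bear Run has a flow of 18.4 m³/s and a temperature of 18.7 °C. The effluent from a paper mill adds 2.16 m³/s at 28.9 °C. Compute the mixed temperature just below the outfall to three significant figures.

19.8 °C

Flow-weighted mixing: C = (Q_r C_r + Q_w C_w)/(Q_r + Q_w)
= (18.4×18.7 + 2.16×28.9)/(18.4 + 2.16) = 406.5/20.56 = 19.77 °C.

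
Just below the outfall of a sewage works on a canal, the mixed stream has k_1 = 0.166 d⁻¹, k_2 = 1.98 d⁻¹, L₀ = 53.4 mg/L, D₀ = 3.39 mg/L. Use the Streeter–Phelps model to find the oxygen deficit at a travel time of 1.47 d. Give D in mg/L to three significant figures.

D ≈ 3.75 mg/L

k_1 L₀/(k_2−k_1) = 0.166×53.4/(1.98−0.166) = 8.864/1.814 = 4.887 mg/L.
e^(−k_1 t) = e^(−0.166×1.470) = 0.7835; e^(−k_2 t) = e^(−1.98×1.470) = 0.05444.
D = 4.887 × (0.7835 − 0.05444) + 3.39 × 0.05444 = 3.563 + 0.1846 = 3.747 mg/L.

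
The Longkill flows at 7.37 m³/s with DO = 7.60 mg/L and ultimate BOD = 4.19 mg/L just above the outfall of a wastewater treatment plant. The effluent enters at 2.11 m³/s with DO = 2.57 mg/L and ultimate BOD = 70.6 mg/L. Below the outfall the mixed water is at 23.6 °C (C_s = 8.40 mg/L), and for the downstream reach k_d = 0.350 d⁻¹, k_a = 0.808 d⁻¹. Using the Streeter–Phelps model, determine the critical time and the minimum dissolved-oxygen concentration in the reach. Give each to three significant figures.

t_c ≈ 1.52 d; minimum DO ≈ 3.57 mg/L

Mixed DO = (7.37×7.60 + 2.11×2.57)/(7.37+2.11) = 61.43/9.480 = 6.480 mg/L.
Mixed L₀ = (7.37×4.19 + 2.11×70.6)/(9.480) = 179.8/9.480 = 18.97 mg/L.
Initial deficit D₀ = C_s − DO₀ = 8.40 − 6.480 = 1.920 mg/L.
t_c = (1/0.4580) ln[(0.808/0.350)(1 − 1.920×0.4580/(0.350×18.97))] = 2.183 × ln(2.003) = 1.517 d.
D_c = (0.350/0.808) × 18.97 × e^(−0.350×1.517) = 0.4332 × 18.97 × 0.5881 = 4.833 mg/L.
Minimum DO = 8.40 − 4.833 = 3.567 mg/L.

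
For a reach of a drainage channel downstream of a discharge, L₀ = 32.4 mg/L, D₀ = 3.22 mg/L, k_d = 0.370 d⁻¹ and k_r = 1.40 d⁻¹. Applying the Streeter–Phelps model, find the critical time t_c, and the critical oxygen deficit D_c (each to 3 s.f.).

t_c ≈ 0.978 d; D_c ≈ 5.96 mg/L

t_c = [1/(k_r−k_d)] ln[(k_r/k_d)(1 − D₀(k_r−k_d)/(k_d L₀))]
= [1/(1.40−0.370)] ln[(1.40/0.370)(1 − 3.22×1.030/(0.370×32.4))]
= (1/1.030) ln[3.784 × 0.7233] = 0.9709 × ln(2.737) = 0.9709 × 1.007 = 0.9775 d.
L(t_c) = L₀ e^(−k_d t_c) = 32.4 × 0.6965 = 22.57 mg/L, and at the critical point k_r D_c = k_d L, so D_c = (0.370/1.40) × 22.57 = 5.964 mg/L.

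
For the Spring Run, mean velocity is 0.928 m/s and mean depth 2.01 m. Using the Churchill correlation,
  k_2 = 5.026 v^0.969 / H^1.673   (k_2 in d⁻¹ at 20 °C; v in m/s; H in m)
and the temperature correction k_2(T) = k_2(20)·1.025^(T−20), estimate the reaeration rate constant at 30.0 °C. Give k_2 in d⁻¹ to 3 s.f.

k_2(20) = 5.026 × 0.928^0.969 / 2.01^1.673 = 5.026 × 0.9302 / 3.215 = 1.454 d⁻¹.
k_2(30.0) = 1.454 × 1.025^(30.0−20) = 1.454 × 1.280 = 1.861 d⁻¹.

k_2 ≈ 1.86 d⁻¹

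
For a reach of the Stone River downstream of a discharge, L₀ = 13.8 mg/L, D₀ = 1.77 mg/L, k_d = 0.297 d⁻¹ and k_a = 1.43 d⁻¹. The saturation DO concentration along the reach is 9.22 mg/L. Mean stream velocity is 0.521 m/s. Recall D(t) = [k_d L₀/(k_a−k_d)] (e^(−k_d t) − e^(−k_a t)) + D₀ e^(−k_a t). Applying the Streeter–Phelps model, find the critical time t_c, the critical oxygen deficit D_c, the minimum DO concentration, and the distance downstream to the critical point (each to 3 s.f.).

At the critical point dD/dt = 0, so k_d L₀ e^(−k_d t) = k_a D. Substituting D(t) from the Streeter–Phelps equation and solving for t gives
t_c = ln[(k_a/k_d)(1 − D₀(k_a−k_d)/(k_d L₀))] / (k_a−k_d).
Here k_a−k_d = 1.133 d⁻¹ and 1 − D₀(k_a−k_d)/(k_d L₀) = 1 − 1.77×1.133/(0.297×13.8) = 0.5107, so
t_c = ln(4.815 × 0.5107) / 1.133 = 0.8997 / 1.133 = 0.7941 d.
L(t_c) = L₀ e^(−k_d t_c) = 13.8 × 0.7899 = 10.90 mg/L, and at the critical point k_a D_c = k_d L, so D_c = (0.297/1.43) × 10.90 = 2.264 mg/L.
Minimum DO = C_s − D_c = 9.22 − 2.264 = 6.956 mg/L.
x_c = v t_c = 0.521 m/s × 0.7941 d × 86400 s/d = 35750 m ≈ 35.7 km.

t_c ≈ 0.794 d; D_c ≈ 2.26 mg/L; min DO ≈ 6.96 mg/L; x_c ≈ 35.7 km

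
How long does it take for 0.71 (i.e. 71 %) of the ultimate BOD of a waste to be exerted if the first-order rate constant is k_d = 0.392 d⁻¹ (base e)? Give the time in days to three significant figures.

y/L₀ = 1 − e^(−k_d t) = 0.71 ⇒ e^(−k_d t) = 0.290
t = −ln(0.290) / 0.392 = 1.238 / 0.392 = 3.158 d.

t ≈ 3.16 d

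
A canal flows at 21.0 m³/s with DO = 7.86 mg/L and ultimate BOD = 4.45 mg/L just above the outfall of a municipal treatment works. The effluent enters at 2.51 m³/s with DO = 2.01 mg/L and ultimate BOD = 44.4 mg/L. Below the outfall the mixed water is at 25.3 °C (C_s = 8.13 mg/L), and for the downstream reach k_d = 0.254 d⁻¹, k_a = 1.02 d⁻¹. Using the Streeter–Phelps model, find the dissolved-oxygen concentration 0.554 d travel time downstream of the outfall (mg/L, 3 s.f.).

DO ≈ 6.75 mg/L

Mixed DO = (21.0×7.86 + 2.51×2.01)/(21.0+2.51) = 170.1/23.51 = 7.235 mg/L.
Mixed L₀ = (21.0×4.45 + 2.51×44.4)/(23.51) = 204.9/23.51 = 8.715 mg/L.
Initial deficit D₀ = C_s − DO₀ = 8.13 − 7.235 = 0.8946 mg/L.
D(0.554) = [0.254×8.715/(1.02−0.254)](e^(−0.254×0.554) − e^(−1.02×0.554)) + 0.8946 e^(−1.02×0.554)
= 2.890 × (0.8687 − 0.5683) + 0.8946 × 0.5683 = 1.377 mg/L.
DO = 8.13 − 1.377 = 6.753 mg/L.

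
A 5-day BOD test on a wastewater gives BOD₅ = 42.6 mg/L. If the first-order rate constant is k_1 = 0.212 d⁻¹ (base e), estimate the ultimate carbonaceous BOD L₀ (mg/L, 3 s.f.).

L₀ ≈ 65.2 mg/L

BOD₅ = L₀(1 − e^(−5k_1)) ⇒ L₀ = BOD₅ / (1 − e^(−5×0.212))
= 42.6 / (1 − 0.3465) = 42.6 / 0.6535 = 65.18 mg/L.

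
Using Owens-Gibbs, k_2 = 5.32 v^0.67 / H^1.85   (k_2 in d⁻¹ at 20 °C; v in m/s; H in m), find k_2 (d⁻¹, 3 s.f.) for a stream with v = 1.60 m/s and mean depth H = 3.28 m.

k_2 ≈ 0.810 d⁻¹

k_2 = 5.32 × 1.60^0.67 / 3.28^1.85 = 5.32 × 1.370 / 9.003 = 0.8097 d⁻¹.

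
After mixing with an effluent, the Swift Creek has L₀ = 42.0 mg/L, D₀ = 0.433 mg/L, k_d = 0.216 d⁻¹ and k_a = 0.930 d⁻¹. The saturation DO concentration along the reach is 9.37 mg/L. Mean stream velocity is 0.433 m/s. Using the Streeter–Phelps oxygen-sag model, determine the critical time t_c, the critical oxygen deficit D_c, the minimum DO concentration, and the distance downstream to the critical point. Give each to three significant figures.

With k_a/k_d = 4.306 and 1 − D₀(k_a−k_d)/(k_d L₀) = 0.9659,
t_c = ln(4.306 × 0.9659) / (0.930 − 0.216) = ln(4.159) / 0.7140 = 1.425/0.7140 = 1.996 d.
D_c = (k_d/k_a) L₀ e^(−k_d t_c) = (0.216/0.930) × 42.0 × e^(−0.216×1.996) = 0.2323 × 42.0 × 0.6498 = 6.338 mg/L.
Minimum DO = C_s − D_c = 9.37 − 6.338 = 3.032 mg/L.
x_c = v t_c = 0.433 m/s × 1.996 d × 86400 s/d = 74680 m ≈ 74.7 km.

t_c ≈ 2.00 d; D_c ≈ 6.34 mg/L; min DO ≈ 3.03 mg/L; x_c ≈ 74.7 km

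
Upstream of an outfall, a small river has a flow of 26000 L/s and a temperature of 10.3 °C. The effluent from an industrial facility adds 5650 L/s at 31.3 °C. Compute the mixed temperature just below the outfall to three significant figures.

Flow-weighted mixing: C = (Q_r C_r + Q_w C_w)/(Q_r + Q_w)
= (26000×10.3 + 5650×31.3)/(26000 + 5650) = 444600/31650 = 14.05 °C.

14.0 °C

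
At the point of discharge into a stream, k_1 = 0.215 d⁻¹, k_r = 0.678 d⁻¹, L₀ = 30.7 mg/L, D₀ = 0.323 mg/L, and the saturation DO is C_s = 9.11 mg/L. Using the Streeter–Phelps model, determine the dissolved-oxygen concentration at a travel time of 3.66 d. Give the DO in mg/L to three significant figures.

DO ≈ 3.78 mg/L

k_1 L₀/(k_r−k_1) = 0.215×30.7/(0.678−0.215) = 6.600/0.4630 = 14.26 mg/L.
e^(−k_1 t) = e^(−0.215×3.660) = 0.4553; e^(−k_r t) = e^(−0.678×3.660) = 0.08362.
D = 14.26 × (0.4553 − 0.08362) + 0.323 × 0.08362 = 5.298 + 0.02701 = 5.325 mg/L.
DO = C_s − D = 9.11 − 5.325 = 3.785 mg/L.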